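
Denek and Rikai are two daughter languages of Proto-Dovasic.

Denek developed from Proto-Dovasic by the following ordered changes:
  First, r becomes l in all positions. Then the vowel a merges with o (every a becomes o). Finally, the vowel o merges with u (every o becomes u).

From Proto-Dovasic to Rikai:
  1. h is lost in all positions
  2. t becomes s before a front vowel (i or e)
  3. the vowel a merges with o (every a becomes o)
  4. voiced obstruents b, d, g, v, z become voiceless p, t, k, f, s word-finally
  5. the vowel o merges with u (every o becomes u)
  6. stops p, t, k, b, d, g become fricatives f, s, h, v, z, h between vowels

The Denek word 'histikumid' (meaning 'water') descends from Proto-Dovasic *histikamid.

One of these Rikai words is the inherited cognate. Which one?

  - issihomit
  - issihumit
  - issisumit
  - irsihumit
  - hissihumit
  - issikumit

Rikai: *histikamid > istikamid > issikamid > issikomid > issikomit > issikumit > issihumit  (by h-loss, palatalisation, vowel merger, final devoicing, vowel merger, intervocalic lenition)
Only 'issihumit' matches the regular Rikai development of *histikamid.

issihumit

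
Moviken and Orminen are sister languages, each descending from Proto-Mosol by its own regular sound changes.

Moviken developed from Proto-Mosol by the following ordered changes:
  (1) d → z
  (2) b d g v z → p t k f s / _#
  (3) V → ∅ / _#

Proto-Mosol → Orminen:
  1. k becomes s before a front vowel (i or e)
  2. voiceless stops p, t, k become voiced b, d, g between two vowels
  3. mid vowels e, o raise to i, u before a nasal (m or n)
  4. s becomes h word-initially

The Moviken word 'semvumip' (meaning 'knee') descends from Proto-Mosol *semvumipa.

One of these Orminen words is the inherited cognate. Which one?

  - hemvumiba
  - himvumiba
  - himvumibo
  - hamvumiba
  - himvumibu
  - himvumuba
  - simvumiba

himvumiba

Orminen: *semvumipa > semvumiba > simvumiba > himvumiba  (by intervocalic voicing, pre-nasal raising, debuccalisation)
Among the options, 'himvumiba' alone shows every Orminen change applied in order.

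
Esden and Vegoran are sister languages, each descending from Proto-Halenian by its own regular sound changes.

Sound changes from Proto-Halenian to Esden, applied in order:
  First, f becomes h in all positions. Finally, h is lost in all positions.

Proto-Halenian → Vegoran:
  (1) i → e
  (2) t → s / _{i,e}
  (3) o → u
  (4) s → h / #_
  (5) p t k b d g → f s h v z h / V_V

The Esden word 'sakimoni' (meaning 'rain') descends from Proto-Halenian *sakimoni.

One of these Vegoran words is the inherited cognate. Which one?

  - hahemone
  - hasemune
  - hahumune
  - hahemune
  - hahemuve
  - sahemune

hahemune

Vegoran: *sakimoni > sakemone > sakemune > hakemune > hahemune  (by vowel merger, vowel merger, debuccalisation, intervocalic lenition)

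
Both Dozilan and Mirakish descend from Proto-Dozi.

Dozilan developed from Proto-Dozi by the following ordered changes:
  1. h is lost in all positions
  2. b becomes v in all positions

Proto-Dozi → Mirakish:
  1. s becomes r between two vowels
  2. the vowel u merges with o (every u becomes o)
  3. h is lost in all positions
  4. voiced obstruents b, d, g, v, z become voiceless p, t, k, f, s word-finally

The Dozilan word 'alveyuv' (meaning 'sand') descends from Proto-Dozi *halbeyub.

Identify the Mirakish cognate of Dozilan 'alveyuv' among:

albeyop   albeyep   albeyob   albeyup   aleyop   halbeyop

Mirakish: *halbeyub
  halbeyub (rule 1 does not apply)
  halbeyub → halbeyob   [vowel merger]
  halbeyob → albeyob   [h-loss]
  albeyob → albeyop   [final devoicing]
  giving Mirakish albeyop.

albeyop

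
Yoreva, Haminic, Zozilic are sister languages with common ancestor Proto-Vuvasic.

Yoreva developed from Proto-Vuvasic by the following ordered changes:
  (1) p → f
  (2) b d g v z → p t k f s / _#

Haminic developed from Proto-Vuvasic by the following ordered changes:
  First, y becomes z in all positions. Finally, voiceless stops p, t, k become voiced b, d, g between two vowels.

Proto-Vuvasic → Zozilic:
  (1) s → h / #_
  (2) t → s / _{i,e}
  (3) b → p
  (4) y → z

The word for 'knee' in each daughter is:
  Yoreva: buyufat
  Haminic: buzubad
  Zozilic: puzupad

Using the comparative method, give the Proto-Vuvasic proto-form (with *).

Position 1: Yoreva has b, Haminic has b, Zozilic has p. Yoreva preserves b here (none of its changes turn any other segment into b), so the proto-segment is *b.
Position 7: Yoreva has t, Haminic has d, Zozilic has d. Zozilic preserves d here (none of its changes turn any other segment into d), so the proto-segment is *d.
Position 5: Yoreva has f, Haminic has b, Zozilic has p. Taking the neighbouring segments as reconstructed: Yoreva f could go back to *p or *f; Haminic b could go back to *p or *b; Zozilic p could go back to *p or *b — the one source consistent with every daughter is *p.
Verify the candidate proto-form against each daughter:
Yoreva: *buyupad
  buyupad → buyufad   [unconditioned shift]
  buyufad → buyufat   [final devoicing]
  giving Yoreva buyufat.
Haminic: start from *buyupad.
  rule 1 (unconditioned shift): buyupad → buzupad
  rule 2 (intervocalic voicing): buzupad → buzubad
  ⇒ Haminic buzubad
Zozilic: start from *buyupad.
  rule 1: no change — buyupad
  rule 2: no change — buyupad
  rule 3 (unconditioned shift): buyupad → puyupad
  rule 4 (unconditioned shift): puyupad → puzupad
  ⇒ Zozilic puzupad
No other proto-form is consistent with every reflex, so the reconstruction is *buyupad.

*buyupad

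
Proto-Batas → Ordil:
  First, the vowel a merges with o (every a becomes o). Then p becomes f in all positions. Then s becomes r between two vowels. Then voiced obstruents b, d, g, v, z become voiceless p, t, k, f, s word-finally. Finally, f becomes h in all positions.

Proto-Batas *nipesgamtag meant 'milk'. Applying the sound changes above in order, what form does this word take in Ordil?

Ordil: *nipesgamtag
  nipesgamtag → nipesgomtog   [vowel merger]
  nipesgomtog → nifesgomtog   [unconditioned shift]
  nifesgomtog (rule 3 does not apply)
  nifesgomtog → nifesgomtok   [final devoicing]
  nifesgomtok → nihesgomtok   [unconditioned shift]
  giving Ordil nihesgomtok.

nihesgomtok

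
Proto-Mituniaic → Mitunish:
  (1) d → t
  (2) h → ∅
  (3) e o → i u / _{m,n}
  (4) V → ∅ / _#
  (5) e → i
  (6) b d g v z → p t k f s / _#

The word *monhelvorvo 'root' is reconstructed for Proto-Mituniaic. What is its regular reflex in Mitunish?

munilvorf

Mitunish: *monhelvorvo
  monhelvorvo (rule 1 does not apply)
  monhelvorvo → monelvorvo   [h-loss]
  monelvorvo → munelvorvo   [pre-nasal raising]
  munelvorvo → munelvorv   [apocope]
  munelvorv → munilvorv   [vowel merger]
  munilvorv → munilvorf   [final devoicing]
  giving Mitunish munilvorf.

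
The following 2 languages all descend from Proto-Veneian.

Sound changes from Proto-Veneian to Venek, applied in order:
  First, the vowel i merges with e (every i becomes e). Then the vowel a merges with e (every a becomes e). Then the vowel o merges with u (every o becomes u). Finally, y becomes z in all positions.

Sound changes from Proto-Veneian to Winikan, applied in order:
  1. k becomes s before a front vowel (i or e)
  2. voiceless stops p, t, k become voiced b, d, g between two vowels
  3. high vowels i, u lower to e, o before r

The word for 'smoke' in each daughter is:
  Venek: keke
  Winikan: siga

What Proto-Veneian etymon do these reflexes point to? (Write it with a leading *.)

*kika

Position 2: Venek has e, Winikan has i. Winikan preserves i here (none of its changes turn any other segment into i), so the proto-segment is *i.
Position 4: Venek has e, Winikan has a. Winikan preserves a here (none of its changes turn any other segment into a), so the proto-segment is *a.
This points to *kika. Verify forward in each daughter:
Venek: *kika
  kika → keka   [vowel merger]
  keka → keke   [vowel merger]
  keke (rule 3 does not apply)
  keke (rule 4 does not apply)
  giving Venek keke.
Winikan: *kika > sika > siga  (by palatalisation, intervocalic voicing)
Only *kika yields all of Venek keke, Winikan siga.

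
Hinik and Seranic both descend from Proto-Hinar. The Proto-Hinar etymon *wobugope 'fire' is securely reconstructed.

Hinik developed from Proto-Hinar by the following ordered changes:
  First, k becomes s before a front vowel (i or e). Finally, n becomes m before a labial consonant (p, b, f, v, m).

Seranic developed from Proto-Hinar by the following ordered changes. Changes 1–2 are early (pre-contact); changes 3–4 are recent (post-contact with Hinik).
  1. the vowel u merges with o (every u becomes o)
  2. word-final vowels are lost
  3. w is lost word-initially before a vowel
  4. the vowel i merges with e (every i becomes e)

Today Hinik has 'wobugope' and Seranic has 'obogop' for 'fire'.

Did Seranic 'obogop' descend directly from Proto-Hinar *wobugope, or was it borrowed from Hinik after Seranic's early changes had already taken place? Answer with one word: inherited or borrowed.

If inherited, *wobugope would pass through all of Seranic's changes:
Seranic: *wobugope > wobogope > wobogop > obogop  (by vowel merger, apocope, glide loss)
If borrowed from Hinik 'wobugope' after the early changes, it would undergo only the recent ones:
  rule 3 (glide loss): wobugope → obugope
  rule 4 (vowel merger): no change (obugope)
  ⇒ as a loan: obugope
Seranic 'obogop' matches the inherited outcome exactly, so it is an inherited cognate, not a loan.

inherited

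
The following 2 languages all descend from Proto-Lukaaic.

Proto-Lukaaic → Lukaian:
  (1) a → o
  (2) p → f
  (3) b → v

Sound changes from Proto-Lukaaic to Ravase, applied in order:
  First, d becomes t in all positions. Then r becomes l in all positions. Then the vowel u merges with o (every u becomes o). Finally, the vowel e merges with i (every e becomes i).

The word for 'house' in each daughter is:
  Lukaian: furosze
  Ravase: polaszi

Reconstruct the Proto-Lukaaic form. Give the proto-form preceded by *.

Position 2: Lukaian has u, Ravase has o. Lukaian preserves u here (none of its changes turn any other segment into u), so the proto-segment is *u.
Position 3: Lukaian has r, Ravase has l. Lukaian preserves r here (none of its changes turn any other segment into r), so the proto-segment is *r.
This points to *purasze. Verify forward in each daughter:
Lukaian: start from *purasze.
  rule 1 (vowel merger): purasze → purosze
  rule 2 (unconditioned shift): purosze → furosze
  rule 3: no change — furosze
  ⇒ Lukaian furosze
Ravase: *purasze > pulasze > polasze > polaszi  (by unconditioned shift, vowel merger, vowel merger)
Only *purasze yields all of Lukaian furosze, Ravase polaszi.

*purasze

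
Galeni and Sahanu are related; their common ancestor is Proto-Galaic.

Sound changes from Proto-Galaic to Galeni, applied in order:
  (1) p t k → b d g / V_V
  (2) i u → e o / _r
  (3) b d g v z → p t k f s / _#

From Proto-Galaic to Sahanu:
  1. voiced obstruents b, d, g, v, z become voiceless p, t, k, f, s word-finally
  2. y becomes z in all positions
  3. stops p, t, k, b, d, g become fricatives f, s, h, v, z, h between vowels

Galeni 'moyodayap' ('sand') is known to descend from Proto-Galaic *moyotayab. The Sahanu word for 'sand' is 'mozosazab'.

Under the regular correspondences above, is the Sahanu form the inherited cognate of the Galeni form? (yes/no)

Derive the expected Sahanu reflex of *moyotayab:
Sahanu: *moyotayab > moyotayap > mozotazap > mozosazap  (by final devoicing, unconditioned shift, intervocalic lenition)
The regular Sahanu reflex would be 'mozosazap', but the attested form is 'mozosazab'. The correspondence is irregular, so they are not cognates (the Sahanu form has a different source).

no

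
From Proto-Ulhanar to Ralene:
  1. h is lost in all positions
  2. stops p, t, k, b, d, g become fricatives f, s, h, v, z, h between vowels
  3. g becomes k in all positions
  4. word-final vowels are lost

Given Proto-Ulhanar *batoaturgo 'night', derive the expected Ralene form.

basoasurk

Ralene: *batoaturgo
  batoaturgo (rule 1 does not apply)
  batoaturgo → basoasurgo   [intervocalic lenition]
  basoasurgo → basoasurko   [unconditioned shift]
  basoasurko → basoasurk   [apocope]
  giving Ralene basoasurk.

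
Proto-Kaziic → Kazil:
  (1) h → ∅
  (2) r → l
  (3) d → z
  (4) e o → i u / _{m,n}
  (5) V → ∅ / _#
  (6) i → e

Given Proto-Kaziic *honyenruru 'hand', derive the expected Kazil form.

Kazil: *honyenruru
  honyenruru → onyenruru   [h-loss]
  onyenruru → onyenlulu   [unconditioned shift]
  onyenlulu (rule 3 does not apply)
  onyenlulu → unyinlulu   [pre-nasal raising]
  unyinlulu → unyinlul   [apocope]
  unyinlul → unyenlul   [vowel merger]
  giving Kazil unyenlul.

unyenlul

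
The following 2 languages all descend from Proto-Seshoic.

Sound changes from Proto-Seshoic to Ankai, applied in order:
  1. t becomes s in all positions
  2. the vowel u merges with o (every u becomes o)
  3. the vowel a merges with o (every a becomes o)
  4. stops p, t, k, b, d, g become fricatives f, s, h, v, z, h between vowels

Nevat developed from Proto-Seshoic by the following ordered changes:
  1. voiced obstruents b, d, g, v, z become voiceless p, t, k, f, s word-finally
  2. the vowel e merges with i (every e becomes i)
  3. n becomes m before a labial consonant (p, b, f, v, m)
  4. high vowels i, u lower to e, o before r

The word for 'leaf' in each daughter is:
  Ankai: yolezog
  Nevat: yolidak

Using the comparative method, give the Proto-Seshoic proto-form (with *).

*yoledag

Position 7: Ankai has g, Nevat has k. Ankai preserves g here (none of its changes turn any other segment into g), so the proto-segment is *g.
Position 4: Ankai has e, Nevat has i. Ankai preserves e here (none of its changes turn any other segment into e), so the proto-segment is *e.
Position 6: Ankai has o, Nevat has a. Nevat preserves a here (none of its changes turn any other segment into a), so the proto-segment is *a.
This points to *yoledag. Verify forward in each daughter:
Ankai: *yoledag
  yoledag (rule 1 does not apply)
  yoledag (rule 2 does not apply)
  yoledag → yoledog   [vowel merger]
  yoledog → yolezog   [intervocalic lenition]
  giving Ankai yolezog.
Nevat: *yoledag
  yoledag → yoledak   [final devoicing]
  yoledak → yolidak   [vowel merger]
  yolidak (rule 3 does not apply)
  yolidak (rule 4 does not apply)
  giving Nevat yolidak.
No other proto-form is consistent with every reflex, so the reconstruction is *yoledag.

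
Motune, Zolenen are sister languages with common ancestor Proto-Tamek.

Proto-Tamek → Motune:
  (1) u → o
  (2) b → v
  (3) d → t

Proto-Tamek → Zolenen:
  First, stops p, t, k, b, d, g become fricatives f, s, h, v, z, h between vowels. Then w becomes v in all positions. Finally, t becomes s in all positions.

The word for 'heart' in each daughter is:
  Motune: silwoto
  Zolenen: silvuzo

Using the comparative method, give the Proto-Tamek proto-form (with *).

*silwudo

Position 6: Motune has t, Zolenen has z. Taking the neighbouring segments as reconstructed: Motune t could go back to *t or *d; Zolenen z could go back to *d or *z — the one source consistent with every daughter is *d.
Position 5: Motune has o, Zolenen has u. Zolenen preserves u here (none of its changes turn any other segment into u), so the proto-segment is *u.
Position 4: Motune has w, Zolenen has v. Motune preserves w here (none of its changes turn any other segment into w), so the proto-segment is *w.
The remaining positions agree across the daughters. Check the candidate against every language:
Motune: *silwudo
  silwudo → silwodo   [vowel merger]
  silwodo (rule 2 does not apply)
  silwodo → silwoto   [unconditioned shift]
  giving Motune silwoto.
Zolenen: *silwudo
  silwudo → silwuzo   [intervocalic lenition]
  silwuzo → silvuzo   [unconditioned shift]
  silvuzo (rule 3 does not apply)
  giving Zolenen silvuzo.
Only *silwudo yields all of Motune silwoto, Zolenen silvuzo.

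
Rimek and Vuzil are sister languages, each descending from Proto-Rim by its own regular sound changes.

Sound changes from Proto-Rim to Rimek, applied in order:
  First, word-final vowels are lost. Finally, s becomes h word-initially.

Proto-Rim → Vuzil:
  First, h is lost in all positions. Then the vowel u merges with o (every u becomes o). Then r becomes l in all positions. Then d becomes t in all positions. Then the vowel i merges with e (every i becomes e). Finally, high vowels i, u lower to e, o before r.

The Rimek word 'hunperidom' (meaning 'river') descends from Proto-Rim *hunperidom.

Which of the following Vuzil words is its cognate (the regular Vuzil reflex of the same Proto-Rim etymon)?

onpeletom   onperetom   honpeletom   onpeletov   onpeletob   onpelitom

onpeletom

Vuzil: *hunperidom > unperidom > onperidom > onpelidom > onpelitom > onpeletom  (by h-loss, vowel merger, unconditioned shift, unconditioned shift, vowel merger)
The other candidates each miss or misapply at least one Vuzil change.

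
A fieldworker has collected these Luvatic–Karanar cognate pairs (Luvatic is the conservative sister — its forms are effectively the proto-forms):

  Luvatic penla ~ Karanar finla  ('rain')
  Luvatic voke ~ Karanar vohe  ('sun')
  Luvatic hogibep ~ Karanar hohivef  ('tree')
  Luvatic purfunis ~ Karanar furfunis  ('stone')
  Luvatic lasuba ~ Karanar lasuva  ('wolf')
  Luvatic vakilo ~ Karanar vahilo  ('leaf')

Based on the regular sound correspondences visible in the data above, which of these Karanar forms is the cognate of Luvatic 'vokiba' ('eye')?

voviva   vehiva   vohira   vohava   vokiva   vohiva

vakilo ~ vahilo — Luvatic k corresponds to Karanar h between vowels (before a front vowel).
lasuba ~ lasuva — Luvatic b corresponds to Karanar v between vowels (before a back vowel).
Applying these to Luvatic 'vokiba':
  vokiba → vohiba   (k→h between vowels (before a front vowel))
  vohiba → vohiva   (b→v between vowels (before a back vowel))
So the Karanar cognate is 'vohiva'.

vohiva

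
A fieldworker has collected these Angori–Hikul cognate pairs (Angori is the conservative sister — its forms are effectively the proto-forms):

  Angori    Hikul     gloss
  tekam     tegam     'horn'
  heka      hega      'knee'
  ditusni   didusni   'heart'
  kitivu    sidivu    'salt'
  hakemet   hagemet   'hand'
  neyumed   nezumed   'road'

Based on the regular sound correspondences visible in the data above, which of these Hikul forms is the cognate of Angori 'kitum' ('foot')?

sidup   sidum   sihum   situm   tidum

kitivu ~ sidivu — Angori k corresponds to Hikul s word-initially before a front vowel.
ditusni ~ didusni — Angori t corresponds to Hikul d between vowels (before a back vowel).
Applying these to Angori 'kitum':
  kitum → situm   (k→s word-initially before a front vowel)
  situm → sidum   (t→d between vowels (before a back vowel))
So the Hikul cognate is 'sidum'.

sidum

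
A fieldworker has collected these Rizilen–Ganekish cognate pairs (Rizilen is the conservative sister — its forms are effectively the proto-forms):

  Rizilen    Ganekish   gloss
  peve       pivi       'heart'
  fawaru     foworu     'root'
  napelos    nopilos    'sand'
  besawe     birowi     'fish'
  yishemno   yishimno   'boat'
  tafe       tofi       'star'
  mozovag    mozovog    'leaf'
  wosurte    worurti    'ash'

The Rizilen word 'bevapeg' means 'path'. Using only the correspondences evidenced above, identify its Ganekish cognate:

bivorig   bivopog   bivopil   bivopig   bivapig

bivopig

peve ~ pivi — Rizilen e corresponds to Ganekish i after a consonant, before a labial obstruent.
napelos ~ nopilos — Rizilen a corresponds to Ganekish o after a consonant, before a labial obstruent.
napelos ~ nopilos, besawe ~ birowi — Rizilen e corresponds to Ganekish i after a consonant, before a consonant other than r, m, n, p, b, f, v.
Applying these to Rizilen 'bevapeg':
  bevapeg → bivapeg   (e→i after a consonant, before a labial obstruent)
  bivapeg → bivopeg   (a→o after a consonant, before a labial obstruent)
  bivopeg → bivopig   (e→i after a consonant, before a consonant other than r, m, n, p, b, f, v)
So the Ganekish cognate is 'bivopig'.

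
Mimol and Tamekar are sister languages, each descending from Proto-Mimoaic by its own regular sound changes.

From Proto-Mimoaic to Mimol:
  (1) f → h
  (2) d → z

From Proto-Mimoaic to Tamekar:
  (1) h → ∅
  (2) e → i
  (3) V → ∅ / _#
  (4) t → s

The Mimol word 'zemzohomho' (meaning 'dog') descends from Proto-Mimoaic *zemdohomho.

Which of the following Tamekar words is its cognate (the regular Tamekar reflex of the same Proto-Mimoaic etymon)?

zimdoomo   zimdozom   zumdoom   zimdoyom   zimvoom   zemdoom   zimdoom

Tamekar: start from *zemdohomho.
  rule 1 (h-loss): zemdohomho → zemdoomo
  rule 2 (vowel merger): zemdoomo → zimdoomo
  rule 3 (apocope): zimdoomo → zimdoom
  rule 4: no change — zimdoom
  ⇒ Tamekar zimdoom
The other candidates each miss or misapply at least one Tamekar change.

zimdoom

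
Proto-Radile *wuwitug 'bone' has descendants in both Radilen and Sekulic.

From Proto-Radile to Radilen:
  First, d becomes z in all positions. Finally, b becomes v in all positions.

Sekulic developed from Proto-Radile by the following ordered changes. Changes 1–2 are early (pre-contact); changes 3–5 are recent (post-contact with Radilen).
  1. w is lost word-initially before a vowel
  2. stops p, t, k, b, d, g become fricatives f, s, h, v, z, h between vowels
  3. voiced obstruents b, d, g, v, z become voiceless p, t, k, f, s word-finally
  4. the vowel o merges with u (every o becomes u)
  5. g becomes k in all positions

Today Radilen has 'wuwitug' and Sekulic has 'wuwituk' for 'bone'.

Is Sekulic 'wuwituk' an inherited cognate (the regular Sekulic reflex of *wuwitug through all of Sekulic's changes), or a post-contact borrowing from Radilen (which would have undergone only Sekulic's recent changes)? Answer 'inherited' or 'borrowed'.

If inherited, *wuwitug would pass through all of Sekulic's changes:
Sekulic: *wuwitug
  wuwitug → uwitug   [glide loss]
  uwitug → uwisug   [intervocalic lenition]
  uwisug → uwisuk   [final devoicing]
  uwisuk (rule 4 does not apply)
  uwisuk (rule 5 does not apply)
  giving Sekulic uwisuk.
If borrowed from Radilen 'wuwitug' after the early changes, it would undergo only the recent ones:
  rule 3 (final devoicing): wuwitug → wuwituk
  rule 4 (vowel merger): no change (wuwituk)
  rule 5 (unconditioned shift): no change (wuwituk)
  ⇒ as a loan: wuwituk
Sekulic 'wuwituk' matches the loan outcome 'wuwituk', not the inherited 'uwisuk' — it skipped the early Sekulic changes, so it was borrowed from Radilen.

borrowed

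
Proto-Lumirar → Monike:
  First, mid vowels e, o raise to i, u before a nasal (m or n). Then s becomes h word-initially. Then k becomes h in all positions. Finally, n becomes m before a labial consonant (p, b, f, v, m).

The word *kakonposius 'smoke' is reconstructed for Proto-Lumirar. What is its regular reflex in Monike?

Monike: start from *kakonposius.
  rule 1 (pre-nasal raising): kakonposius → kakunposius
  rule 2: no change — kakunposius
  rule 3 (unconditioned shift): kakunposius → hahunposius
  rule 4 (nasal place assimilation): hahunposius → hahumposius
  ⇒ Monike hahumposius

hahumposius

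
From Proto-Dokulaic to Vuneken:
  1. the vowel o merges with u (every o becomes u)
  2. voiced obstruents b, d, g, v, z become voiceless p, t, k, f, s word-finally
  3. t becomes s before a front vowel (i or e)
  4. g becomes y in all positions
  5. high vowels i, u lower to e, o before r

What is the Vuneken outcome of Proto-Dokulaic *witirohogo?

Vuneken: *witirohogo > witiruhugu > wisiruhugu > wisiruhuyu > wiseruhuyu  (by vowel merger, palatalisation, unconditioned shift, pre-rhotic lowering)

wiseruhuyu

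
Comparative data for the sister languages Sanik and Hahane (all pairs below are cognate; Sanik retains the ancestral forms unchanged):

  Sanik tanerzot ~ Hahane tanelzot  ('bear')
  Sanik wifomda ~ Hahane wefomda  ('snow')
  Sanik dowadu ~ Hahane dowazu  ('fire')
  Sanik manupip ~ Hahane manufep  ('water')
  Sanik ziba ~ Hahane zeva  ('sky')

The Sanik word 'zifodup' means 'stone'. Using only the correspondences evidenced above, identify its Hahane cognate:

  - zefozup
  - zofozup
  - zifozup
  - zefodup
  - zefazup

zefozup

wifomda ~ wefomda — Sanik i corresponds to Hahane e after a consonant, before a labial obstruent.
dowadu ~ dowazu — Sanik d corresponds to Hahane z between vowels (before a back vowel).
Applying these to Sanik 'zifodup':
  zifodup → zefodup   (i→e after a consonant, before a labial obstruent)
  zefodup → zefozup   (d→z between vowels (before a back vowel))
So the Hahane cognate is 'zefozup'.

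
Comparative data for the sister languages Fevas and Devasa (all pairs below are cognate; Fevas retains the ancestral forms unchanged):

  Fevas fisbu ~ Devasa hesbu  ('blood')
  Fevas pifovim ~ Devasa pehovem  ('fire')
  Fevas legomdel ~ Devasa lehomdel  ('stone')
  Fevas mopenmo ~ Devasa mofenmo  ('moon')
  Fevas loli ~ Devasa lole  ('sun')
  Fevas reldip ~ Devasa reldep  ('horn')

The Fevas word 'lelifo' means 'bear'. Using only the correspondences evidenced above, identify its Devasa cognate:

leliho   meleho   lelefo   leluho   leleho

pifovim ~ pehovem — Fevas i corresponds to Devasa e after a consonant, before a labial obstruent.
pifovim ~ pehovem — Fevas f corresponds to Devasa h between vowels (before a back vowel).
Applying these to Fevas 'lelifo':
  lelifo → lelefo   (i→e after a consonant, before a labial obstruent)
  lelefo → leleho   (f→h between vowels (before a back vowel))
So the Devasa cognate is 'leleho'.

leleho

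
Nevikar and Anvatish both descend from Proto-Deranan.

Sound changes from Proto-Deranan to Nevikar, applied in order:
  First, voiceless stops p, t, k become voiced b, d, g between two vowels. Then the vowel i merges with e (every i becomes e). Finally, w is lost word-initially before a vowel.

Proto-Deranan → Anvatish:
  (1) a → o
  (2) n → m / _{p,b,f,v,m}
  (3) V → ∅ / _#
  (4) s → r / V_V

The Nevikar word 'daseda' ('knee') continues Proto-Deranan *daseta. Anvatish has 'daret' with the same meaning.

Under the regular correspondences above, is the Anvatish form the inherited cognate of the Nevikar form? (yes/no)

no

Derive the expected Anvatish reflex of *daseta:
Anvatish: start from *daseta.
  rule 1 (vowel merger): daseta → doseto
  rule 2: no change — doseto
  rule 3 (apocope): doseto → doset
  rule 4 (rhotacism): doset → doret
  ⇒ Anvatish doret
The regular Anvatish reflex would be 'doret', but the attested form is 'daret'. The correspondence is irregular, so they are not cognates (the Anvatish form has a different source).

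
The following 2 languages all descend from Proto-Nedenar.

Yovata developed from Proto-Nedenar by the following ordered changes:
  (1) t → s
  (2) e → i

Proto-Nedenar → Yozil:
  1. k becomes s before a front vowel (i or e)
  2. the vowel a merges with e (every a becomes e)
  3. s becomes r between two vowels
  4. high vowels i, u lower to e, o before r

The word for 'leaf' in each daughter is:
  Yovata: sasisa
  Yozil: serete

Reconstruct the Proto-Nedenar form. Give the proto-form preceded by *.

Position 5: Yovata has s, Yozil has t. Yozil preserves t here (none of its changes turn any other segment into t), so the proto-segment is *t.
Position 2: Yovata has a, Yozil has e. Yovata preserves a here (none of its changes turn any other segment into a), so the proto-segment is *a.
Position 4: Yovata has i, Yozil has e. Taking the neighbouring segments as reconstructed: Yovata i could go back to *e or *i; Yozil e could go back to *a or *e — the one source consistent with every daughter is *e.
Verify the candidate proto-form against each daughter:
Yovata: *saseta
  saseta → sasesa   [unconditioned shift]
  sasesa → sasisa   [vowel merger]
  giving Yovata sasisa.
Yozil: start from *saseta.
  rule 1: no change — saseta
  rule 2 (vowel merger): saseta → sesete
  rule 3 (rhotacism): sesete → serete
  rule 4: no change — serete
  ⇒ Yozil serete
Only *saseta yields all of Yovata sasisa, Yozil serete.

*saseta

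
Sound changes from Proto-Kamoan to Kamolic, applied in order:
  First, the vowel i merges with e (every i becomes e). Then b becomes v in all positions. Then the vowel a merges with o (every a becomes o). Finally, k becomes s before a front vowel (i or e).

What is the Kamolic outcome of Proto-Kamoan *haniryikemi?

honeryeseme

Kamolic: *haniryikemi > haneryekeme > honeryekeme > honeryeseme  (by vowel merger, vowel merger, palatalisation)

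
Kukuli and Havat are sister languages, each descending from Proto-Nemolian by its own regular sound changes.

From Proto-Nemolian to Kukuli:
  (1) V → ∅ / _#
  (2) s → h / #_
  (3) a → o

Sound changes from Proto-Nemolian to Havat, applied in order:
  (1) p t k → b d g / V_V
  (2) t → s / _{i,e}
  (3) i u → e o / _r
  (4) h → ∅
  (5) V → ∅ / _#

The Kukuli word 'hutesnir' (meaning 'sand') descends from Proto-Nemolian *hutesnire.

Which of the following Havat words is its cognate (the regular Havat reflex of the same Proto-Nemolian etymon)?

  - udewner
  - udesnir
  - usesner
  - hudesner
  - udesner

udesner

Havat: *hutesnire > hudesnire > hudesnere > udesnere > udesner  (by intervocalic voicing, pre-rhotic lowering, h-loss, apocope)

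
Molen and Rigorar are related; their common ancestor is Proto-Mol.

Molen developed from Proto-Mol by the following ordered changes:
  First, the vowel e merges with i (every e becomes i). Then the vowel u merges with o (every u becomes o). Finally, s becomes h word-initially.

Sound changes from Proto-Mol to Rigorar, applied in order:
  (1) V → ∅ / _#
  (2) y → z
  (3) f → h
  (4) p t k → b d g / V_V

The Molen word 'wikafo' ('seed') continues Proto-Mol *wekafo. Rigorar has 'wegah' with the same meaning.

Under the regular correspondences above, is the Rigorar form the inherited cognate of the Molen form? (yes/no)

yes

Derive the expected Rigorar reflex of *wekafo:
Rigorar: start from *wekafo.
  rule 1 (apocope): wekafo → wekaf
  rule 2: no change — wekaf
  rule 3 (unconditioned shift): wekaf → wekah
  rule 4 (intervocalic voicing): wekah → wegah
  ⇒ Rigorar wegah
Rigorar 'wegah' matches the regular reflex exactly, so the pair is cognate.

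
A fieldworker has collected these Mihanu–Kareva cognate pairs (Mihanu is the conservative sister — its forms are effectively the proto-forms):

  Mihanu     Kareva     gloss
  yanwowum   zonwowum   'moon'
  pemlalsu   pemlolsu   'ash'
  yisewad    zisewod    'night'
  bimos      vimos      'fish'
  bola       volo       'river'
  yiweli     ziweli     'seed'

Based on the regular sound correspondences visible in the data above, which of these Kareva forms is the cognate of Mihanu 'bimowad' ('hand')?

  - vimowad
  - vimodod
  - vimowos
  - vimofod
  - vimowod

vimowod

bimos ~ vimos — Mihanu b corresponds to Kareva v word-initially before a front vowel.
pemlalsu ~ pemlolsu, yisewad ~ zisewod — Mihanu a corresponds to Kareva o after a consonant, before a consonant other than r, m, n, p, b, f, v.
Applying these to Mihanu 'bimowad':
  bimowad → vimowad   (b→v word-initially before a front vowel)
  vimowad → vimowod   (a→o after a consonant, before a consonant other than r, m, n, p, b, f, v)
So the Kareva cognate is 'vimowod'.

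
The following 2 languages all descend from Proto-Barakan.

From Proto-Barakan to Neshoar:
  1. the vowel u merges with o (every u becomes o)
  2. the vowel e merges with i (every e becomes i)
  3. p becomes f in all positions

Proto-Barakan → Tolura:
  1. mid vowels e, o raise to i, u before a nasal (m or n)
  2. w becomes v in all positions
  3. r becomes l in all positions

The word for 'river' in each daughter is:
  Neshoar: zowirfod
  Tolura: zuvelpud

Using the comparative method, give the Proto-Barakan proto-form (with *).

Position 6: Neshoar has f, Tolura has p. Tolura preserves p here (none of its changes turn any other segment into p), so the proto-segment is *p.
Position 5: Neshoar has r, Tolura has l. Neshoar preserves r here (none of its changes turn any other segment into r), so the proto-segment is *r.
Position 2: Neshoar has o, Tolura has u. Taking the neighbouring segments as reconstructed: Neshoar o could go back to *o or *u; Tolura u can only go back to *u — the one source consistent with every daughter is *u.
This points to *zuwerpud. Verify forward in each daughter:
Neshoar: *zuwerpud > zowerpod > zowirpod > zowirfod  (by vowel merger, vowel merger, unconditioned shift)
Tolura: *zuwerpud
  zuwerpud (rule 1 does not apply)
  zuwerpud → zuverpud   [unconditioned shift]
  zuverpud → zuvelpud   [unconditioned shift]
  giving Tolura zuvelpud.
Only *zuwerpud yields all of Neshoar zowirfod, Tolura zuvelpud.

*zuwerpud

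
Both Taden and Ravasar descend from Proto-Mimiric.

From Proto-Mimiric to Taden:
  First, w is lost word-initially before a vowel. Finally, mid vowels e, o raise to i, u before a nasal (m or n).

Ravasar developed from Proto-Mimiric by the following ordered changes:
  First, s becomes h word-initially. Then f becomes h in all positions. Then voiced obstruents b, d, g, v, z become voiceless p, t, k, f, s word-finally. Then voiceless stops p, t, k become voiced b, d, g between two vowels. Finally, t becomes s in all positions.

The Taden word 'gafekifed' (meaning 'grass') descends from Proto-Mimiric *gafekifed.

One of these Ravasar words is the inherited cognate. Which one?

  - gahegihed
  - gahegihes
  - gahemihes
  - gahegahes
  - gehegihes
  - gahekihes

Ravasar: *gafekifed
  gafekifed (rule 1 does not apply)
  gafekifed → gahekihed   [unconditioned shift]
  gahekihed → gahekihet   [final devoicing]
  gahekihet → gahegihet   [intervocalic voicing]
  gahegihet → gahegihes   [unconditioned shift]
  giving Ravasar gahegihes.
Among the options, 'gahegihes' alone shows every Ravasar change applied in order.

gahegihes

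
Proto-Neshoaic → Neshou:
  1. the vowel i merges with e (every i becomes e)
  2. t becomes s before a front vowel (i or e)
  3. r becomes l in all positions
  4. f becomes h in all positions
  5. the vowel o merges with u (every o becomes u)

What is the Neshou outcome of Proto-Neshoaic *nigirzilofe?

Neshou: *nigirzilofe
  nigirzilofe → negerzelofe   [vowel merger]
  negerzelofe (rule 2 does not apply)
  negerzelofe → negelzelofe   [unconditioned shift]
  negelzelofe → negelzelohe   [unconditioned shift]
  negelzelohe → negelzeluhe   [vowel merger]
  giving Neshou negelzeluhe.

negelzeluhe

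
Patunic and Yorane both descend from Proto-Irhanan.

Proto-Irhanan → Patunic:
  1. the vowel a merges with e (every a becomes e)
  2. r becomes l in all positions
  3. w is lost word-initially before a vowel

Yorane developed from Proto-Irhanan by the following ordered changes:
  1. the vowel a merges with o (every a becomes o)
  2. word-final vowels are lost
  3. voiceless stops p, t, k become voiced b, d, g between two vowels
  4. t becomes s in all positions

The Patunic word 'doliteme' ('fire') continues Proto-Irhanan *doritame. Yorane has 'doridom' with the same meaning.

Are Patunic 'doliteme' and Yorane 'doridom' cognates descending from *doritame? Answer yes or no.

Derive the expected Yorane reflex of *doritame:
Yorane: *doritame
  doritame → doritome   [vowel merger]
  doritome → doritom   [apocope]
  doritom → doridom   [intervocalic voicing]
  doridom (rule 4 does not apply)
  giving Yorane doridom.
Yorane 'doridom' matches the regular reflex exactly, so the pair is cognate.

yes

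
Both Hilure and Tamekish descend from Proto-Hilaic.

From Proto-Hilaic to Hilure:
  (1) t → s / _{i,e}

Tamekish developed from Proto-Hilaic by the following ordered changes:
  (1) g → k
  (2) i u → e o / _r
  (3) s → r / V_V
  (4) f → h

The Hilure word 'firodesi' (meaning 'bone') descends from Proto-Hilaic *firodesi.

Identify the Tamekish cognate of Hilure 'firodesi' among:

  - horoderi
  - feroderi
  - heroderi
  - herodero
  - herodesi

Tamekish: *firodesi
  firodesi (rule 1 does not apply)
  firodesi → ferodesi   [pre-rhotic lowering]
  ferodesi → feroderi   [rhotacism]
  feroderi → heroderi   [unconditioned shift]
  giving Tamekish heroderi.
Among the options, 'heroderi' alone shows every Tamekish change applied in order.

heroderi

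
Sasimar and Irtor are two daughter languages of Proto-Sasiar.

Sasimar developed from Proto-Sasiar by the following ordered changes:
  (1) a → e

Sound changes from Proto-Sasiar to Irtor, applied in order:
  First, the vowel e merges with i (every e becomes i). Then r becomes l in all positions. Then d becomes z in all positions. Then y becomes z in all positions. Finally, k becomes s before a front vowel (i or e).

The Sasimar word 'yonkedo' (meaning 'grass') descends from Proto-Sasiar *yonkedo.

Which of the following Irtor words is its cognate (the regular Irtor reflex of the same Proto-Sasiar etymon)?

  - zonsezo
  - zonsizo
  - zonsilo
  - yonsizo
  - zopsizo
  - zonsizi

Irtor: *yonkedo > yonkido > yonkizo > zonkizo > zonsizo  (by vowel merger, unconditioned shift, unconditioned shift, palatalisation)
The other candidates each miss or misapply at least one Irtor change.

zonsizo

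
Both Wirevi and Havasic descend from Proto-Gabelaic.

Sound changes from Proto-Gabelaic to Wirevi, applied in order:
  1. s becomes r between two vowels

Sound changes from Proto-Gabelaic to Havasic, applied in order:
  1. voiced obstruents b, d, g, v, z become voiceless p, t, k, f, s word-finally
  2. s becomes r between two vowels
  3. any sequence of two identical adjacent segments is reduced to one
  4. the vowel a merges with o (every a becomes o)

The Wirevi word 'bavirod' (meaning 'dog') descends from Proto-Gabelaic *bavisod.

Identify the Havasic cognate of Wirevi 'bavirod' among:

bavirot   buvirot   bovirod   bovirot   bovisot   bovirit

bovirot

Havasic: start from *bavisod.
  rule 1 (final devoicing): bavisod → bavisot
  rule 2 (rhotacism): bavisot → bavirot
  rule 3: no change — bavirot
  rule 4 (vowel merger): bavirot → bovirot
  ⇒ Havasic bovirot
The other candidates each miss or misapply at least one Havasic change.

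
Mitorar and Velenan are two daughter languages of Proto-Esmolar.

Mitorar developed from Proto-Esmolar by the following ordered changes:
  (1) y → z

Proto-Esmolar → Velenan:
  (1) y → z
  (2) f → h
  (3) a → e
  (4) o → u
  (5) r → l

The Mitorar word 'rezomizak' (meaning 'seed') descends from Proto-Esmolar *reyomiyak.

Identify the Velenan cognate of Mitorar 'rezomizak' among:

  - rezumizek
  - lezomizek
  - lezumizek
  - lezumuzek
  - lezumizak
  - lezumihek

lezumizek

Velenan: start from *reyomiyak.
  rule 1 (unconditioned shift): reyomiyak → rezomizak
  rule 2: no change — rezomizak
  rule 3 (vowel merger): rezomizak → rezomizek
  rule 4 (vowel merger): rezomizek → rezumizek
  rule 5 (unconditioned shift): rezumizek → lezumizek
  ⇒ Velenan lezumizek
The other candidates each miss or misapply at least one Velenan change.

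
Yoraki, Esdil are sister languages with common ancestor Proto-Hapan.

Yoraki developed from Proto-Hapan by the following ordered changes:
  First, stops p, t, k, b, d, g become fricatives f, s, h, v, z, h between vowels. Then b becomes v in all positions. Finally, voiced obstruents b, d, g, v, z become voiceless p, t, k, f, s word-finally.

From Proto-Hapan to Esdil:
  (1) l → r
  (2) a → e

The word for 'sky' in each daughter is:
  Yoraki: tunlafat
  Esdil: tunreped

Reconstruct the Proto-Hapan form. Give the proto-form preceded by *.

*tunlapad

Position 6: Yoraki has f, Esdil has p. Esdil preserves p here (none of its changes turn any other segment into p), so the proto-segment is *p.
Position 4: Yoraki has l, Esdil has r. Yoraki preserves l here (none of its changes turn any other segment into l), so the proto-segment is *l.
Position 7: Yoraki has a, Esdil has e. Yoraki preserves a here (none of its changes turn any other segment into a), so the proto-segment is *a.
Verify the candidate proto-form against each daughter:
Yoraki: start from *tunlapad.
  rule 1 (intervocalic lenition): tunlapad → tunlafad
  rule 2: no change — tunlafad
  rule 3 (final devoicing): tunlafad → tunlafat
  ⇒ Yoraki tunlafat
Esdil: *tunlapad > tunrapad > tunreped  (by unconditioned shift, vowel merger)
*tunlapad is the unique common source.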